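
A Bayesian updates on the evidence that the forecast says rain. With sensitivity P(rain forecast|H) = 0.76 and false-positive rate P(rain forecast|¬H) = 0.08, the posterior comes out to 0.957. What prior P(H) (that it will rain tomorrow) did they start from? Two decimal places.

P(H) = 0.70

In odds form, posterior odds = prior odds × likelihood ratio, so prior odds = posterior odds ÷ LR.
Posterior odds = 0.957/(1−0.957) = 22.2558. LR = 0.76/0.08 = 9.5000.
Prior odds = 22.2558/9.5000 = 2.3427, so P(H) = 2.3427/(1+2.3427) ≈ 0.70.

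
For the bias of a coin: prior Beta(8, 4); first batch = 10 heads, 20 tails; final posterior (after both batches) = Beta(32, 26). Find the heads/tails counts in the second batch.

Because Beta–binomial updating is additive in the counts, the combined data contributed (α_post−α_prior, β_post−β_prior) successes and failures.
Total across both batches: 32−8=24 heads, 26−4=22 tails.
Subtract the first batch: 24−10=14 heads and 22−20=2 tails.

14 heads and 2 tails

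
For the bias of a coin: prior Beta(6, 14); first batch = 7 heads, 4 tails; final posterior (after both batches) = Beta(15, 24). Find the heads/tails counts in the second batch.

Sequential conjugate updates are equivalent to a single update on the pooled data, so total successes = posterior α − prior α and total failures = posterior β − prior β.
Total across both batches: 15−6=9 heads, 24−14=10 tails.
Subtract the first batch: 9−7=2 heads and 10−4=6 tails.

2 heads and 6 tails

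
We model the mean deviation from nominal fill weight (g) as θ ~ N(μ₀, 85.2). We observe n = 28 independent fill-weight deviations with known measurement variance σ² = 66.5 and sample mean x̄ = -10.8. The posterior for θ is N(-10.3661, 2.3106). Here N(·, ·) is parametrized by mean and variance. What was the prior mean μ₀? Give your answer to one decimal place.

μ₀ = 5.2

With known observation variance, the Normal–Normal posterior has precision τ_n = τ₀ + n/σ² and mean μ_n = (τ₀μ₀ + (n/σ²)x̄)/τ_n.
Here τ₀ = 1/85.2 = 0.011737 and τ_data = 28/66.5 = 0.421053, so τ_n = 0.432790.
Rearranging for μ₀: μ₀ = (μ_n·τ_n − τ_data·x̄)/τ₀ = (-10.3661·0.432790 − 0.421053·-10.8) / 0.011737 = 0.061028/0.011737 ≈ 5.2.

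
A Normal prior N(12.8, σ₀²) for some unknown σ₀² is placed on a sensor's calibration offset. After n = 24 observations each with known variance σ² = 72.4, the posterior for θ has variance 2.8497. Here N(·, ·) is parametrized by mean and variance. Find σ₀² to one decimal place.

For the Normal–Normal model with known σ², precisions add: τ_n = τ₀ + n/σ².
So 1/σ₀² = 1/2.8497 − 24/72.4 = 0.350914 − 0.331492 = 0.019422.
Hence σ₀² = 1/0.019422 ≈ 51.5.

σ₀² = 51.5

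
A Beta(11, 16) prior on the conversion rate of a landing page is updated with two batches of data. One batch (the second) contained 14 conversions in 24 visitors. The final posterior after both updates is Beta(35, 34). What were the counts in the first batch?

10 conversions and 8 bounces

Sequential conjugate updates are equivalent to a single update on the pooled data, so total successes = posterior α − prior α and total failures = posterior β − prior β.
Total across both batches: 35−11=24 conversions, 34−16=18 bounces.
Subtract the second batch: 24−14=10 conversions and 18−10=8 bounces.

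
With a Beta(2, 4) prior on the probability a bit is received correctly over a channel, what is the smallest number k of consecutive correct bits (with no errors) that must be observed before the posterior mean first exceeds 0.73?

k = 9

After k correct bits and 0 errors the posterior is Beta(2+k, 4), with mean (2+k)/(2+4+k).
Set (2+k)/(6+k) > 0.73 and solve: k > (0.73·6 − 2)/(1 − 0.73) = 8.815.
The smallest integer exceeding 8.815 is 9.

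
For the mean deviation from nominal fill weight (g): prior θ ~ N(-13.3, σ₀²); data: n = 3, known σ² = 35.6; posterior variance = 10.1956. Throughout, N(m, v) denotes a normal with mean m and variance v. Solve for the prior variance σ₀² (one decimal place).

Posterior precision equals prior precision plus data precision: 1/σ_n² = 1/σ₀² + n/σ².
So 1/σ₀² = 1/10.1956 − 3/35.6 = 0.098082 − 0.084270 = 0.013812.
Hence σ₀² = 1/0.013812 ≈ 72.4.

σ₀² = 72.4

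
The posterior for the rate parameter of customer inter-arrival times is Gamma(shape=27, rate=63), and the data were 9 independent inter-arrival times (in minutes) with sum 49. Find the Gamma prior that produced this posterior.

For an exponential likelihood with a Gamma(α, β) prior on the rate, n observations with total T give posterior Gamma(α+n, β+T).
So α = 27 − 9 = 18 and β = 63 − 49 = 14.

Gamma(shape=18, rate=14)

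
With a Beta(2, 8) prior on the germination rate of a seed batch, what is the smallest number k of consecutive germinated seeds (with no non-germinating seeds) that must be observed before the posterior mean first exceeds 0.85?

k = 44

After k germinated seeds and 0 non-germinating seeds the posterior is Beta(2+k, 8), with mean (2+k)/(2+8+k).
Set (2+k)/(10+k) > 0.85 and solve: k > (0.85·10 − 2)/(1 − 0.85) = 43.333.
The smallest integer exceeding 43.333 is 44, and checking k=44: (46)/(54) = 0.8519 > 0.85.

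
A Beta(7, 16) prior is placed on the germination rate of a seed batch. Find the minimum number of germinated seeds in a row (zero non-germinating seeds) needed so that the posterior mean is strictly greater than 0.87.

k = 101

After k germinated seeds and 0 non-germinating seeds the posterior is Beta(7+k, 16), with mean (7+k)/(7+16+k).
Set (7+k)/(23+k) > 0.87 and solve: k > (0.87·23 − 7)/(1 − 0.87) = 100.077.
The smallest integer exceeding 100.077 is 101, and checking k=101: (108)/(124) = 0.8710 > 0.87.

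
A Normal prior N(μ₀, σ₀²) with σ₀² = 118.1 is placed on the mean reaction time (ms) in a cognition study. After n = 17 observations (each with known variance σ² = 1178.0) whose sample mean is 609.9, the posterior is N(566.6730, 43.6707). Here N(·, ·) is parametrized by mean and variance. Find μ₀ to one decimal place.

With known observation variance, the Normal–Normal posterior has precision τ_n = τ₀ + n/σ² and mean μ_n = (τ₀μ₀ + (n/σ²)x̄)/τ_n.
Here τ₀ = 1/118.1 = 0.008467 and τ_data = 17/1178.0 = 0.014431, so τ_n = 0.022898.
Rearranging for μ₀: μ₀ = (μ_n·τ_n − τ_data·x̄)/τ₀ = (566.6730·0.022898 − 0.014431·609.9) / 0.008467 = 4.174211/0.008467 ≈ 493.0.

μ₀ = 493.0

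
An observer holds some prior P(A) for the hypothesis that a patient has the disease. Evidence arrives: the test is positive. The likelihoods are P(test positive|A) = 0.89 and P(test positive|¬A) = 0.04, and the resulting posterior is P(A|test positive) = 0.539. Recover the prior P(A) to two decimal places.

P(A) = 0.05

In odds form, posterior odds = prior odds × likelihood ratio, so prior odds = posterior odds ÷ LR.
Posterior odds = 0.539/(1−0.539) = 1.1692. LR = 0.89/0.04 = 22.2500.
Prior odds = 1.1692/22.2500 = 0.0525, so P(A) = 0.0525/(1+0.0525) ≈ 0.05.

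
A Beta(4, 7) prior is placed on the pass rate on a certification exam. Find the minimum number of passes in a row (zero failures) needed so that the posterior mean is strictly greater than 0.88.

After k passes and 0 failures the posterior is Beta(4+k, 7), with mean (4+k)/(4+7+k).
Set (4+k)/(11+k) > 0.88 and solve: k > (0.88·11 − 4)/(1 − 0.88) = 47.333.
The smallest integer exceeding 47.333 is 48, and checking k=48: (52)/(59) = 0.8814 > 0.88.

k = 48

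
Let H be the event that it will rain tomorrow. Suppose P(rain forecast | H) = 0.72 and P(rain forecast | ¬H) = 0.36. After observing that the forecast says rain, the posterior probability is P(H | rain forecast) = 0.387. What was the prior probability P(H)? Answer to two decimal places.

In odds form, posterior odds = prior odds × likelihood ratio, so prior odds = posterior odds ÷ LR.
Posterior odds = 0.387/(1−0.387) = 0.6313. LR = 0.72/0.36 = 2.0000.
Prior odds = 0.6313/2.0000 = 0.3156, so P(H) = 0.3156/(1+0.3156) ≈ 0.24.

P(H) = 0.24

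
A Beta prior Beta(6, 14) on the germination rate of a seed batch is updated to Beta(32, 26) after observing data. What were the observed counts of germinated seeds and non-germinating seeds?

Beta is conjugate to the binomial likelihood: posterior = Beta(a+s, b+f).
Match parameters: s=32−6=26, f=26−14=12.

26 germinated seeds and 12 non-germinating seeds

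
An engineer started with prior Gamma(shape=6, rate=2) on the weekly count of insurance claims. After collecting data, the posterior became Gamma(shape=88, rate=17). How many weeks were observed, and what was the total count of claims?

Gamma–Poisson conjugacy: posterior shape = α + Σxᵢ, posterior rate = β + n.
Matching: Σxᵢ = 88 − 6 = 82 and n = 17 − 2 = 15.

n = 15 weeks with total 82 claims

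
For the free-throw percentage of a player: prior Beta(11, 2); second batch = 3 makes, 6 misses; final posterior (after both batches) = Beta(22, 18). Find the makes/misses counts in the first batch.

Sequential conjugate updates are equivalent to a single update on the pooled data, so total successes = posterior α − prior α and total failures = posterior β − prior β.
Total across both batches: 22−11=11 makes, 18−2=16 misses.
Subtract the second batch: 11−3=8 makes and 16−6=10 misses.

8 makes and 10 misses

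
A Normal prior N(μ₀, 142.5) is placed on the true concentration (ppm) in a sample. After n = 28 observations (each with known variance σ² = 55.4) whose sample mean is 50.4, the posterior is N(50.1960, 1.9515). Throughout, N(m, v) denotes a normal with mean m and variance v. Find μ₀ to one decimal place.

The posterior mean is a precision-weighted average: μ_n = (τ₀μ₀ + τ_data·x̄)/(τ₀+τ_data), with τ₀=1/σ₀² and τ_data=n/σ².
Here τ₀ = 1/142.5 = 0.007018 and τ_data = 28/55.4 = 0.505415, so τ_n = 0.512433.
Rearranging for μ₀: μ₀ = (μ_n·τ_n − τ_data·x̄)/τ₀ = (50.1960·0.512433 − 0.505415·50.4) / 0.007018 = 0.249171/0.007018 ≈ 35.5.

μ₀ = 35.5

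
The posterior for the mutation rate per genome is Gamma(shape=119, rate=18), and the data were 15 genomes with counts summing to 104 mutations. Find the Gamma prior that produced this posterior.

Gamma–Poisson conjugacy: posterior shape = α + Σxᵢ, posterior rate = β + n.
So α = 119 − 104 = 15 and β = 18 − 15 = 3.

Gamma(shape=15, rate=3)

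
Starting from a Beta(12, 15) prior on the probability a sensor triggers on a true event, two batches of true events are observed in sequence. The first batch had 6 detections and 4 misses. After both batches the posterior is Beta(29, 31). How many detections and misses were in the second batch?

Because Beta–binomial updating is additive in the counts, the combined data contributed (α_post−α_prior, β_post−β_prior) successes and failures.
Total across both batches: 29−12=17 detections, 31−15=16 misses.
Subtract the first batch: 17−6=11 detections and 16−4=12 misses.

11 detections and 12 misses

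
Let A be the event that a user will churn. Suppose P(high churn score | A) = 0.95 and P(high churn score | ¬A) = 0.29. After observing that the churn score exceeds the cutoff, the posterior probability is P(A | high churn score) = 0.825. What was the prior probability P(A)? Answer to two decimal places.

In odds form, posterior odds = prior odds × likelihood ratio, so prior odds = posterior odds ÷ LR.
Posterior odds = 0.825/(1−0.825) = 4.7143. LR = 0.95/0.29 = 3.2759.
Prior odds = 4.7143/3.2759 = 1.4391, so P(A) = 1.4391/(1+1.4391) ≈ 0.59.

P(A) = 0.59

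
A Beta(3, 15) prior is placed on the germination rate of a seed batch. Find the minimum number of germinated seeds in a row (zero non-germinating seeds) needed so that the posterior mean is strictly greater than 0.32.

k = 5

After k germinated seeds and 0 non-germinating seeds the posterior is Beta(3+k, 15), with mean (3+k)/(3+15+k).
Set (3+k)/(18+k) > 0.32 and solve: k > (0.32·18 − 3)/(1 − 0.32) = 4.059.
The smallest integer exceeding 4.059 is 5, and checking k=5: (8)/(23) = 0.3478 > 0.32.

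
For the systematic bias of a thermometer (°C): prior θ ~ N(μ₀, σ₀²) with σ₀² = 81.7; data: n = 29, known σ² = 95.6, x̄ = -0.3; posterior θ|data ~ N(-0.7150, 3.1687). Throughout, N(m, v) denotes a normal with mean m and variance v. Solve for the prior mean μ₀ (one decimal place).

μ₀ = -11.0

The posterior mean is a precision-weighted average: μ_n = (τ₀μ₀ + τ_data·x̄)/(τ₀+τ_data), with τ₀=1/σ₀² and τ_data=n/σ².
Here τ₀ = 1/81.7 = 0.012240 and τ_data = 29/95.6 = 0.303347, so τ_n = 0.315587.
Rearranging for μ₀: μ₀ = (μ_n·τ_n − τ_data·x̄)/τ₀ = (-0.7150·0.315587 − 0.303347·-0.3) / 0.012240 = -0.134641/0.012240 ≈ -11.0.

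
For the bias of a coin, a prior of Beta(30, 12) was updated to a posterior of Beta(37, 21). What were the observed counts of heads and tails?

A Beta(a, b) prior with s successes and f failures in binomial data gives a Beta(a+s, b+f) posterior.
So s = 37 − 30 = 7 and f = 21 − 12 = 9.

7 heads and 9 tails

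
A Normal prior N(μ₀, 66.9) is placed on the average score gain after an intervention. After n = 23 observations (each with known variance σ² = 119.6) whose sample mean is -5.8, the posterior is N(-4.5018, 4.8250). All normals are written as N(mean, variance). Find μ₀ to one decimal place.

μ₀ = 12.2

The posterior mean is a precision-weighted average: μ_n = (τ₀μ₀ + τ_data·x̄)/(τ₀+τ_data), with τ₀=1/σ₀² and τ_data=n/σ².
Here τ₀ = 1/66.9 = 0.014948 and τ_data = 23/119.6 = 0.192308, so τ_n = 0.207256.
Rearranging for μ₀: μ₀ = (μ_n·τ_n − τ_data·x̄)/τ₀ = (-4.5018·0.207256 − 0.192308·-5.8) / 0.014948 = 0.182361/0.014948 ≈ 12.2.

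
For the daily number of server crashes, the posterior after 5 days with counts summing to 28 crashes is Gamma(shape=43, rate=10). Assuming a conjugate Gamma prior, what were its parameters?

Gamma–Poisson conjugacy: posterior shape = α + Σxᵢ, posterior rate = β + n.
So α = 43 − 28 = 15 and β = 10 − 5 = 5.

Gamma(shape=15, rate=5)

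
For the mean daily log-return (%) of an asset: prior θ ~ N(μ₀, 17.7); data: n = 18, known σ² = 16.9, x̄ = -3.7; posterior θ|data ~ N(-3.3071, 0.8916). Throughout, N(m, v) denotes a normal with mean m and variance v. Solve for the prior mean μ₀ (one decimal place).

μ₀ = 4.1

With known observation variance, the Normal–Normal posterior has precision τ_n = τ₀ + n/σ² and mean μ_n = (τ₀μ₀ + (n/σ²)x̄)/τ_n.
Here τ₀ = 1/17.7 = 0.056497 and τ_data = 18/16.9 = 1.065089, so τ_n = 1.121586.
Rearranging for μ₀: μ₀ = (μ_n·τ_n − τ_data·x̄)/τ₀ = (-3.3071·1.121586 − 1.065089·-3.7) / 0.056497 = 0.231632/0.056497 ≈ 4.1.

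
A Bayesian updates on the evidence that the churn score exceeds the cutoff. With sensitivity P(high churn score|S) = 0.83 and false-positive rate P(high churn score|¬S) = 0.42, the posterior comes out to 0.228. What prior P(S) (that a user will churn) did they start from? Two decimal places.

In odds form, posterior odds = prior odds × likelihood ratio, so prior odds = posterior odds ÷ LR.
Posterior odds = 0.228/(1−0.228) = 0.2953. LR = 0.83/0.42 = 1.9762.
Prior odds = 0.2953/1.9762 = 0.1494, so P(S) = 0.1494/(1+0.1494) ≈ 0.13.

P(S) = 0.13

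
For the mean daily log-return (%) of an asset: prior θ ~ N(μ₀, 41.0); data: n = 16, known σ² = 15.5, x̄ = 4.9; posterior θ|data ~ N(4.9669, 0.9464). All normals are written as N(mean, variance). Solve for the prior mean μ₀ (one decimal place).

With known observation variance, the Normal–Normal posterior has precision τ_n = τ₀ + n/σ² and mean μ_n = (τ₀μ₀ + (n/σ²)x̄)/τ_n.
Here τ₀ = 1/41.0 = 0.024390 and τ_data = 16/15.5 = 1.032258, so τ_n = 1.056648.
Rearranging for μ₀: μ₀ = (μ_n·τ_n − τ_data·x̄)/τ₀ = (4.9669·1.056648 − 1.032258·4.9) / 0.024390 = 0.190201/0.024390 ≈ 7.8.

μ₀ = 7.8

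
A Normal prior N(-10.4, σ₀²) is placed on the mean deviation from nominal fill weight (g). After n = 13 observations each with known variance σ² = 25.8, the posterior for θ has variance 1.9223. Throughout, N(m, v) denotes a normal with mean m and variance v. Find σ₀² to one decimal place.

σ₀² = 61.2

Posterior precision equals prior precision plus data precision: 1/σ_n² = 1/σ₀² + n/σ².
So 1/σ₀² = 1/1.9223 − 13/25.8 = 0.520210 − 0.503876 = 0.016334.
Hence σ₀² = 1/0.016334 ≈ 61.2.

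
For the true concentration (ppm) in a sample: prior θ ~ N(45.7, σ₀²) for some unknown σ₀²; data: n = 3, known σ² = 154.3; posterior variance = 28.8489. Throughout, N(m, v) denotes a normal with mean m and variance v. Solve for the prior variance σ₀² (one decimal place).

σ₀² = 65.7

Posterior precision equals prior precision plus data precision: 1/σ_n² = 1/σ₀² + n/σ².
So 1/σ₀² = 1/28.8489 − 3/154.3 = 0.034663 − 0.019443 = 0.015220.
Hence σ₀² = 1/0.015220 ≈ 65.7.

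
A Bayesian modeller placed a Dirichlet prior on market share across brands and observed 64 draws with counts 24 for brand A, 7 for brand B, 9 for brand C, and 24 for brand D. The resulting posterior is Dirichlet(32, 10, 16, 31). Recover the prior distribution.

Dirichlet(8, 3, 7, 7)

For a Dirichlet(α) prior with multinomial counts c, the posterior is Dirichlet(α + c) componentwise.
Subtract each count from the matching posterior parameter: 32−24=8, 10−7=3, 16−9=7, 31−24=7.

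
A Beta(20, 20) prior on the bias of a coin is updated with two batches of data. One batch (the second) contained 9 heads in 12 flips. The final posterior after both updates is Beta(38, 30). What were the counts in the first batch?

9 heads and 7 tails

Because Beta–binomial updating is additive in the counts, the combined data contributed (α_post−α_prior, β_post−β_prior) successes and failures.
Total across both batches: 38−20=18 heads, 30−20=10 tails.
Subtract the second batch: 18−9=9 heads and 10−3=7 tails.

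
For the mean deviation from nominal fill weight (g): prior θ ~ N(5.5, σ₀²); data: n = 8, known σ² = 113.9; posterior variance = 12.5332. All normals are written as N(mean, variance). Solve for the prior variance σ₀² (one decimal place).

σ₀² = 104.7

Posterior precision equals prior precision plus data precision: 1/σ_n² = 1/σ₀² + n/σ².
So 1/σ₀² = 1/12.5332 − 8/113.9 = 0.079788 − 0.070237 = 0.009551.
Hence σ₀² = 1/0.009551 ≈ 104.7.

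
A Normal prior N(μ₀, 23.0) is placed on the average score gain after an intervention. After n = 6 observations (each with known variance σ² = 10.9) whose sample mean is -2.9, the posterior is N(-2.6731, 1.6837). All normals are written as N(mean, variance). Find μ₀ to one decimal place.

The posterior mean is a precision-weighted average: μ_n = (τ₀μ₀ + τ_data·x̄)/(τ₀+τ_data), with τ₀=1/σ₀² and τ_data=n/σ².
Here τ₀ = 1/23.0 = 0.043478 and τ_data = 6/10.9 = 0.550459, so τ_n = 0.593937.
Rearranging for μ₀: μ₀ = (μ_n·τ_n − τ_data·x̄)/τ₀ = (-2.6731·0.593937 − 0.550459·-2.9) / 0.043478 = 0.008678/0.043478 ≈ 0.2.

μ₀ = 0.2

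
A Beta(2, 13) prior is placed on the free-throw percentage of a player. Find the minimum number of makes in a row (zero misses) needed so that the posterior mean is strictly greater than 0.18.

After k makes and 0 misses the posterior is Beta(2+k, 13), with mean (2+k)/(2+13+k).
Set (2+k)/(15+k) > 0.18 and solve: k > (0.18·15 − 2)/(1 − 0.18) = 0.854.
The smallest integer exceeding 0.854 is 1, and checking k=1: (3)/(16) = 0.1875 > 0.18.

k = 1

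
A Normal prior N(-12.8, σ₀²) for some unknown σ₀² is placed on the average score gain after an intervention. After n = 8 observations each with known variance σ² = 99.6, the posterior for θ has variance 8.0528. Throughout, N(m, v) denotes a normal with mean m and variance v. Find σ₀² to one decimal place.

σ₀² = 22.8

For the Normal–Normal model with known σ², precisions add: τ_n = τ₀ + n/σ².
So 1/σ₀² = 1/8.0528 − 8/99.6 = 0.124180 − 0.080321 = 0.043859.
Hence σ₀² = 1/0.043859 ≈ 22.8.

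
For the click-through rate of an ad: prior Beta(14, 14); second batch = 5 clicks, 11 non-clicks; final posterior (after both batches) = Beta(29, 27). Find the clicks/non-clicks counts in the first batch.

10 clicks and 2 non-clicks

Because Beta–binomial updating is additive in the counts, the combined data contributed (α_post−α_prior, β_post−β_prior) successes and failures.
Total across both batches: 29−14=15 clicks, 27−14=13 non-clicks.
Subtract the second batch: 15−5=10 clicks and 13−11=2 non-clicks.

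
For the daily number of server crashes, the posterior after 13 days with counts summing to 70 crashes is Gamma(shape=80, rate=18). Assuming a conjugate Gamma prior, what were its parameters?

A Gamma(α, β) prior (rate parametrization) on a Poisson rate with n observations summing to S gives posterior Gamma(α+S, β+n).
So α = 80 − 70 = 10 and β = 18 − 13 = 5.

Gamma(shape=10, rate=5)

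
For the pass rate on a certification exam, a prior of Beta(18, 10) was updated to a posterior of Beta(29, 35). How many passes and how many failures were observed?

A Beta(a, b) prior with s successes and f failures in binomial data gives a Beta(a+s, b+f) posterior.
Match parameters: s=29−18=11, f=35−10=25.

11 passes and 25 failures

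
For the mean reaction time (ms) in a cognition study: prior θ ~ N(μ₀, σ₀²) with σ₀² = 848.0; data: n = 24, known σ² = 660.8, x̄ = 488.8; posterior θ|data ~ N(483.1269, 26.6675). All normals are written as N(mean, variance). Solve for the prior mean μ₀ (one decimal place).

μ₀ = 308.4

The posterior mean is a precision-weighted average: μ_n = (τ₀μ₀ + τ_data·x̄)/(τ₀+τ_data), with τ₀=1/σ₀² and τ_data=n/σ².
Here τ₀ = 1/848.0 = 0.001179 and τ_data = 24/660.8 = 0.036320, so τ_n = 0.037499.
Rearranging for μ₀: μ₀ = (μ_n·τ_n − τ_data·x̄)/τ₀ = (483.1269·0.037499 − 0.036320·488.8) / 0.001179 = 0.363560/0.001179 ≈ 308.4.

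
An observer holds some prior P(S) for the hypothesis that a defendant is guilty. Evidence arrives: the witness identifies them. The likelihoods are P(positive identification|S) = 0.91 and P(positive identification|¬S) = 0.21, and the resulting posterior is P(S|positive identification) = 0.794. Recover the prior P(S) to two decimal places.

In odds form, posterior odds = prior odds × likelihood ratio, so prior odds = posterior odds ÷ LR.
Posterior odds = 0.794/(1−0.794) = 3.8544. LR = 0.91/0.21 = 4.3333.
Prior odds = 3.8544/4.3333 = 0.8895, so P(S) = 0.8895/(1+0.8895) ≈ 0.47.

P(S) = 0.47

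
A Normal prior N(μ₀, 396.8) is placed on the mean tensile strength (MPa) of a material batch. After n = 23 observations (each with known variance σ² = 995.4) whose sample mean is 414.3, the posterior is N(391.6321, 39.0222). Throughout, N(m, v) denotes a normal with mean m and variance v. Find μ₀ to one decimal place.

μ₀ = 183.8

With known observation variance, the Normal–Normal posterior has precision τ_n = τ₀ + n/σ² and mean μ_n = (τ₀μ₀ + (n/σ²)x̄)/τ_n.
Here τ₀ = 1/396.8 = 0.002520 and τ_data = 23/995.4 = 0.023106, so τ_n = 0.025626.
Rearranging for μ₀: μ₀ = (μ_n·τ_n − τ_data·x̄)/τ₀ = (391.6321·0.025626 − 0.023106·414.3) / 0.002520 = 0.463148/0.002520 ≈ 183.8.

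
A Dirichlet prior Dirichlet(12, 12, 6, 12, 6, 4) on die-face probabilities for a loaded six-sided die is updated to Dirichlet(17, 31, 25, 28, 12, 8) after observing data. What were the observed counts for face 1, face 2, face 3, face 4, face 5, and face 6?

For a Dirichlet(α) prior with multinomial counts c, the posterior is Dirichlet(α + c) componentwise.
Counts are posterior − prior componentwise: 17−12=5, 31−12=19, 25−6=19, 28−12=16, 12−6=6, 8−4=4.

counts (5, 19, 19, 16, 6, 4)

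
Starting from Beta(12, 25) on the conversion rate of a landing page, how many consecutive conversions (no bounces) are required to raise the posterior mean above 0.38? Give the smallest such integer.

k = 4

After k conversions and 0 bounces the posterior is Beta(12+k, 25), with mean (12+k)/(12+25+k).
Set (12+k)/(37+k) > 0.38 and solve: k > (0.38·37 − 12)/(1 − 0.38) = 3.323.
The smallest integer exceeding 3.323 is 4.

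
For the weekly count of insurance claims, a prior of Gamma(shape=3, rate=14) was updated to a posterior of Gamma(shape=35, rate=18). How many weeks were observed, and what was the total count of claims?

A Gamma(α, β) prior (rate parametrization) on a Poisson rate with n observations summing to S gives posterior Gamma(α+S, β+n).
Matching: Σxᵢ = 35 − 3 = 32 and n = 18 − 14 = 4.

n = 4 weeks with total 32 claims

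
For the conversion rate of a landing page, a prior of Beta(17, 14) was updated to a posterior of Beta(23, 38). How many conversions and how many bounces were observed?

Beta is conjugate to the binomial likelihood: posterior = Beta(a+s, b+f).
So s = 23 − 17 = 6 and f = 38 − 14 = 24.

6 conversions and 24 bounces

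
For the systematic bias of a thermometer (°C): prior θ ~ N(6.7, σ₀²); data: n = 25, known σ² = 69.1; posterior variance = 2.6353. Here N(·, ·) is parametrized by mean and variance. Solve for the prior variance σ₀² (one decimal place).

σ₀² = 56.6

For the Normal–Normal model with known σ², precisions add: τ_n = τ₀ + n/σ².
So 1/σ₀² = 1/2.6353 − 25/69.1 = 0.379463 − 0.361795 = 0.017668.
Hence σ₀² = 1/0.017668 ≈ 56.6.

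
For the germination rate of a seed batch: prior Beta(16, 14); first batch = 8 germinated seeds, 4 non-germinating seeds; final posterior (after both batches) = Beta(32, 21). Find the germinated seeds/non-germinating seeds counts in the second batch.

Because Beta–binomial updating is additive in the counts, the combined data contributed (α_post−α_prior, β_post−β_prior) successes and failures.
Total across both batches: 32−16=16 germinated seeds, 21−14=7 non-germinating seeds.
Subtract the first batch: 16−8=8 germinated seeds and 7−4=3 non-germinating seeds.

8 germinated seeds and 3 non-germinating seeds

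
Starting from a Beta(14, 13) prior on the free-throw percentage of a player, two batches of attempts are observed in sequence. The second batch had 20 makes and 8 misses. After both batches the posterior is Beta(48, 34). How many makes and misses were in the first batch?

14 makes and 13 misses

Sequential conjugate updates are equivalent to a single update on the pooled data, so total successes = posterior α − prior α and total failures = posterior β − prior β.
Total across both batches: 48−14=34 makes, 34−13=21 misses.
Subtract the second batch: 34−20=14 makes and 21−8=13 misses.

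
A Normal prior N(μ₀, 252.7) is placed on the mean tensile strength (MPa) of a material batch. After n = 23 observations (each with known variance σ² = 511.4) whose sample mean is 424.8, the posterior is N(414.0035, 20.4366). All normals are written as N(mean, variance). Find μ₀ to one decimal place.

μ₀ = 291.3

The posterior mean is a precision-weighted average: μ_n = (τ₀μ₀ + τ_data·x̄)/(τ₀+τ_data), with τ₀=1/σ₀² and τ_data=n/σ².
Here τ₀ = 1/252.7 = 0.003957 and τ_data = 23/511.4 = 0.044975, so τ_n = 0.048932.
Rearranging for μ₀: μ₀ = (μ_n·τ_n − τ_data·x̄)/τ₀ = (414.0035·0.048932 − 0.044975·424.8) / 0.003957 = 1.152639/0.003957 ≈ 291.3.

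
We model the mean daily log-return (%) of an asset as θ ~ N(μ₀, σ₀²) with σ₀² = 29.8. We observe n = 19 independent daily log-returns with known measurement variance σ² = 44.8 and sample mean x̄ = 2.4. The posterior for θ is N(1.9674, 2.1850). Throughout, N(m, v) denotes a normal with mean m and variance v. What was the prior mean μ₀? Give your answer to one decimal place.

μ₀ = -3.5

With known observation variance, the Normal–Normal posterior has precision τ_n = τ₀ + n/σ² and mean μ_n = (τ₀μ₀ + (n/σ²)x̄)/τ_n.
Here τ₀ = 1/29.8 = 0.033557 and τ_data = 19/44.8 = 0.424107, so τ_n = 0.457664.
Rearranging for μ₀: μ₀ = (μ_n·τ_n − τ_data·x̄)/τ₀ = (1.9674·0.457664 − 0.424107·2.4) / 0.033557 = -0.117449/0.033557 ≈ -3.5.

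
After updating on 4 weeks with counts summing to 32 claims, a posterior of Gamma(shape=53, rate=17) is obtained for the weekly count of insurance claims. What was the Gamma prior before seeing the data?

Gamma(shape=21, rate=13)

Gamma–Poisson conjugacy: posterior shape = α + Σxᵢ, posterior rate = β + n.
So α = 53 − 32 = 21 and β = 17 − 4 = 13.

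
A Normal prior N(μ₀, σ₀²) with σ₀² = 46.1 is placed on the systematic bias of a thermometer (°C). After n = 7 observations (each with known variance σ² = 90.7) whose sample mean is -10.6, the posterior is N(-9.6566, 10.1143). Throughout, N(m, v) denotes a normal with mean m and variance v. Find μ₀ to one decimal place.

μ₀ = -6.3

With known observation variance, the Normal–Normal posterior has precision τ_n = τ₀ + n/σ² and mean μ_n = (τ₀μ₀ + (n/σ²)x̄)/τ_n.
Here τ₀ = 1/46.1 = 0.021692 and τ_data = 7/90.7 = 0.077178, so τ_n = 0.098870.
Rearranging for μ₀: μ₀ = (μ_n·τ_n − τ_data·x̄)/τ₀ = (-9.6566·0.098870 − 0.077178·-10.6) / 0.021692 = -0.136661/0.021692 ≈ -6.3.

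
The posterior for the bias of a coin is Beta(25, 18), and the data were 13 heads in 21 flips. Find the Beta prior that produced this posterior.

Beta(12, 10)

Under Beta–binomial conjugacy the posterior parameters are (a+s, b+f).
So a = 25 − 13 = 12 and b = 18 − 8 = 10.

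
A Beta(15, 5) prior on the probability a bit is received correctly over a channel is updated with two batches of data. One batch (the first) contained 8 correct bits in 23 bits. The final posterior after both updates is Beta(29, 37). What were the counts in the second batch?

Because Beta–binomial updating is additive in the counts, the combined data contributed (α_post−α_prior, β_post−β_prior) successes and failures.
Total across both batches: 29−15=14 correct bits, 37−5=32 errors.
Subtract the first batch: 14−8=6 correct bits and 32−15=17 errors.

6 correct bits and 17 errors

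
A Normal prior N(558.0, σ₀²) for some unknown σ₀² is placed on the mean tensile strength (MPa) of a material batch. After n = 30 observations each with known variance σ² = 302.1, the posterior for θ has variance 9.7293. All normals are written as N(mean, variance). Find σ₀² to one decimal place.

For the Normal–Normal model with known σ², precisions add: τ_n = τ₀ + n/σ².
So 1/σ₀² = 1/9.7293 − 30/302.1 = 0.102782 − 0.099305 = 0.003477.
Hence σ₀² = 1/0.003477 ≈ 287.6.

σ₀² = 287.6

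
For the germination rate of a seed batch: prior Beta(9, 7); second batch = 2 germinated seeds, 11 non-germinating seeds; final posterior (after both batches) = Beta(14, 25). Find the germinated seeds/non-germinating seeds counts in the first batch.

Sequential conjugate updates are equivalent to a single update on the pooled data, so total successes = posterior α − prior α and total failures = posterior β − prior β.
Total across both batches: 14−9=5 germinated seeds, 25−7=18 non-germinating seeds.
Subtract the second batch: 5−2=3 germinated seeds and 18−11=7 non-germinating seeds.

3 germinated seeds and 7 non-germinating seeds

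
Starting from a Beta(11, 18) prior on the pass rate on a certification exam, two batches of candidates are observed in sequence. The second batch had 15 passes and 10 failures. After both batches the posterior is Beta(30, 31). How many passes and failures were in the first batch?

4 passes and 3 failures

Sequential conjugate updates are equivalent to a single update on the pooled data, so total successes = posterior α − prior α and total failures = posterior β − prior β.
Total across both batches: 30−11=19 passes, 31−18=13 failures.
Subtract the second batch: 19−15=4 passes and 13−10=3 failures.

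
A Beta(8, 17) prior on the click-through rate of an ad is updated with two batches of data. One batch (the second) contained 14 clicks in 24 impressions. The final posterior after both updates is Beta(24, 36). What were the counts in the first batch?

Because Beta–binomial updating is additive in the counts, the combined data contributed (α_post−α_prior, β_post−β_prior) successes and failures.
Total across both batches: 24−8=16 clicks, 36−17=19 non-clicks.
Subtract the second batch: 16−14=2 clicks and 19−10=9 non-clicks.

2 clicks and 9 non-clicks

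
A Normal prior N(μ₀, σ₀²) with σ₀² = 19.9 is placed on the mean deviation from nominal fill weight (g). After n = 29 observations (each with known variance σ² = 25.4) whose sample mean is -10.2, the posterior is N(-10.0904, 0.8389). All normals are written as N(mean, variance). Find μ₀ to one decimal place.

μ₀ = -7.6

The posterior mean is a precision-weighted average: μ_n = (τ₀μ₀ + τ_data·x̄)/(τ₀+τ_data), with τ₀=1/σ₀² and τ_data=n/σ².
Here τ₀ = 1/19.9 = 0.050251 and τ_data = 29/25.4 = 1.141732, so τ_n = 1.191983.
Rearranging for μ₀: μ₀ = (μ_n·τ_n − τ_data·x̄)/τ₀ = (-10.0904·1.191983 − 1.141732·-10.2) / 0.050251 = -0.381919/0.050251 ≈ -7.6.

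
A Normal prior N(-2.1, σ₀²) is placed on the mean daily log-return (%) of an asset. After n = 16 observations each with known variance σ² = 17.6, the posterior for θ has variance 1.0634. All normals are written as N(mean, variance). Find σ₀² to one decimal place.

For the Normal–Normal model with known σ², precisions add: τ_n = τ₀ + n/σ².
So 1/σ₀² = 1/1.0634 − 16/17.6 = 0.940380 − 0.909091 = 0.031289.
Hence σ₀² = 1/0.031289 ≈ 32.0.

σ₀² = 32.0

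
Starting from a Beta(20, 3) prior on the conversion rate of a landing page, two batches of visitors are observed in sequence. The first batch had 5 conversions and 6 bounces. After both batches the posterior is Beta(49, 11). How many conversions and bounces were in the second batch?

Because Beta–binomial updating is additive in the counts, the combined data contributed (α_post−α_prior, β_post−β_prior) successes and failures.
Total across both batches: 49−20=29 conversions, 11−3=8 bounces.
Subtract the first batch: 29−5=24 conversions and 8−6=2 bounces.

24 conversions and 2 bounces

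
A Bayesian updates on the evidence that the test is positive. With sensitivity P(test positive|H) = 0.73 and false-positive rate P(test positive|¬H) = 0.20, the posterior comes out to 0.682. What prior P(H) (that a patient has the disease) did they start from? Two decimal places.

P(H) = 0.37

In odds form, posterior odds = prior odds × likelihood ratio, so prior odds = posterior odds ÷ LR.
Posterior odds = 0.682/(1−0.682) = 2.1447. LR = 0.73/0.20 = 3.6500.
Prior odds = 2.1447/3.6500 = 0.5876, so P(H) = 0.5876/(1+0.5876) ≈ 0.37.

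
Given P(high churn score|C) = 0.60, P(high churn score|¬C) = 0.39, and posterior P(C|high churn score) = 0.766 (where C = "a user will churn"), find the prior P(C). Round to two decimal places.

P(C) = 0.68

Bayes' rule in odds form gives O(C|E) = O(C)·[P(E|C)/P(E|¬C)], hence O(C) = O(C|E)/LR.
Posterior odds = 0.766/(1−0.766) = 3.2735. LR = 0.60/0.39 = 1.5385.
Prior odds = 3.2735/1.5385 = 2.1277, so P(C) = 2.1277/(1+2.1277) ≈ 0.68.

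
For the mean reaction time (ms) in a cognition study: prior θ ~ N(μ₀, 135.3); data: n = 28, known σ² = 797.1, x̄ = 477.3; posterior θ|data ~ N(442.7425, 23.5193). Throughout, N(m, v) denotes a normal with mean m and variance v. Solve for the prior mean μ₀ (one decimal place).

With known observation variance, the Normal–Normal posterior has precision τ_n = τ₀ + n/σ² and mean μ_n = (τ₀μ₀ + (n/σ²)x̄)/τ_n.
Here τ₀ = 1/135.3 = 0.007391 and τ_data = 28/797.1 = 0.035127, so τ_n = 0.042518.
Rearranging for μ₀: μ₀ = (μ_n·τ_n − τ_data·x̄)/τ₀ = (442.7425·0.042518 − 0.035127·477.3) / 0.007391 = 2.058409/0.007391 ≈ 278.5.

μ₀ = 278.5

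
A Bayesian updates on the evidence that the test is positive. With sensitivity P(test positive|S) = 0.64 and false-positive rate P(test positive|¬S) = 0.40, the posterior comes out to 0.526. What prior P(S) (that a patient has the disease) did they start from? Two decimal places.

P(S) = 0.41

Bayes' rule in odds form gives O(S|E) = O(S)·[P(E|S)/P(E|¬S)], hence O(S) = O(S|E)/LR.
Posterior odds = 0.526/(1−0.526) = 1.1097. LR = 0.64/0.40 = 1.6000.
Prior odds = 1.1097/1.6000 = 0.6936, so P(S) = 0.6936/(1+0.6936) ≈ 0.41.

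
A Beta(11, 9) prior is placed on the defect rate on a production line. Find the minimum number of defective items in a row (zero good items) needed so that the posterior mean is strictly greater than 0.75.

k = 17

After k defective items and 0 good items the posterior is Beta(11+k, 9), with mean (11+k)/(11+9+k).
Set (11+k)/(20+k) > 0.75 and solve: k > (0.75·20 − 11)/(1 − 0.75) = 16.000.
The smallest integer exceeding 16.000 is 17.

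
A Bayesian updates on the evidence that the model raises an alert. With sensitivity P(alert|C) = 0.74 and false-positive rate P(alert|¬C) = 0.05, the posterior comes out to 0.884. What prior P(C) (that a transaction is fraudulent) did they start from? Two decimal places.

P(C) = 0.34

In odds form, posterior odds = prior odds × likelihood ratio, so prior odds = posterior odds ÷ LR.
Posterior odds = 0.884/(1−0.884) = 7.6207. LR = 0.74/0.05 = 14.8000.
Prior odds = 7.6207/14.8000 = 0.5149, so P(C) = 0.5149/(1+0.5149) ≈ 0.34.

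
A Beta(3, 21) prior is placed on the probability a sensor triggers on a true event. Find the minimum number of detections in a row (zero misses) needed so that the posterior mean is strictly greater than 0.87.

After k detections and 0 misses the posterior is Beta(3+k, 21), with mean (3+k)/(3+21+k).
Set (3+k)/(24+k) > 0.87 and solve: k > (0.87·24 − 3)/(1 − 0.87) = 137.538.
The smallest integer exceeding 137.538 is 138, and checking k=138: (141)/(162) = 0.8704 > 0.87.

k = 138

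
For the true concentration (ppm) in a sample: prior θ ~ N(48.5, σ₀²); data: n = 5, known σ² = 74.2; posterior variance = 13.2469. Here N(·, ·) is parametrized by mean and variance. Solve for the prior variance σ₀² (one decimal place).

Posterior precision equals prior precision plus data precision: 1/σ_n² = 1/σ₀² + n/σ².
So 1/σ₀² = 1/13.2469 − 5/74.2 = 0.075489 − 0.067385 = 0.008104.
Hence σ₀² = 1/0.008104 ≈ 123.4.

σ₀² = 123.4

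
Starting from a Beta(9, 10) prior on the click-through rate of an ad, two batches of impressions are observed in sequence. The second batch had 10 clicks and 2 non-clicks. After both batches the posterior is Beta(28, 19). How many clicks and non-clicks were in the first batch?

9 clicks and 7 non-clicks

Because Beta–binomial updating is additive in the counts, the combined data contributed (α_post−α_prior, β_post−β_prior) successes and failures.
Total across both batches: 28−9=19 clicks, 19−10=9 non-clicks.
Subtract the second batch: 19−10=9 clicks and 9−2=7 non-clicks.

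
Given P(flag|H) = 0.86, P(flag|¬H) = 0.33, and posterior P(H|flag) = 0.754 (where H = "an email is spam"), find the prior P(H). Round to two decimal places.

In odds form, posterior odds = prior odds × likelihood ratio, so prior odds = posterior odds ÷ LR.
Posterior odds = 0.754/(1−0.754) = 3.0650. LR = 0.86/0.33 = 2.6061.
Prior odds = 3.0650/2.6061 = 1.1761, so P(H) = 1.1761/(1+1.1761) ≈ 0.54.

P(H) = 0.54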